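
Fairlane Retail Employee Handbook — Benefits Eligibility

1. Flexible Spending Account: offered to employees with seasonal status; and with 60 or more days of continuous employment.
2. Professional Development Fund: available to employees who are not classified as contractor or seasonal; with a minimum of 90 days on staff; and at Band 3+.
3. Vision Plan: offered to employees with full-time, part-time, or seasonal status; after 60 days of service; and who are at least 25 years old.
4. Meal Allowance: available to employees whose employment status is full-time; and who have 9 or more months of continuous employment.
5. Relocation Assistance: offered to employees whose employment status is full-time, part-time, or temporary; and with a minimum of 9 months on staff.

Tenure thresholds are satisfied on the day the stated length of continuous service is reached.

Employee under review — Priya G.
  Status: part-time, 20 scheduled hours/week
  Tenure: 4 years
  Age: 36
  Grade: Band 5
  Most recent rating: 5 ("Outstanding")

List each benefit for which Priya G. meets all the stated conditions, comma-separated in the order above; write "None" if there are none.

Flexible Spending Account — status part-time ✗ (requires seasonal) → not eligible.
Professional Development Fund — status part-time ✓ (not excluded); service 4 years ≥ 90 days ✓; grade Band 5 ≥ Band 3 ✓ → eligible.
Vision Plan — status part-time ✓; service 4 years ≥ 60 days ✓; age 36 ≥ 25 ✓ → eligible.
Meal Allowance — status part-time ✗ (requires full-time) → not eligible.
Relocation Assistance — status part-time ✓; service 4 years ≥ 9 months (≈270 days) ✓ → eligible.

Professional Development Fund, Vision Plan, Relocation Assistance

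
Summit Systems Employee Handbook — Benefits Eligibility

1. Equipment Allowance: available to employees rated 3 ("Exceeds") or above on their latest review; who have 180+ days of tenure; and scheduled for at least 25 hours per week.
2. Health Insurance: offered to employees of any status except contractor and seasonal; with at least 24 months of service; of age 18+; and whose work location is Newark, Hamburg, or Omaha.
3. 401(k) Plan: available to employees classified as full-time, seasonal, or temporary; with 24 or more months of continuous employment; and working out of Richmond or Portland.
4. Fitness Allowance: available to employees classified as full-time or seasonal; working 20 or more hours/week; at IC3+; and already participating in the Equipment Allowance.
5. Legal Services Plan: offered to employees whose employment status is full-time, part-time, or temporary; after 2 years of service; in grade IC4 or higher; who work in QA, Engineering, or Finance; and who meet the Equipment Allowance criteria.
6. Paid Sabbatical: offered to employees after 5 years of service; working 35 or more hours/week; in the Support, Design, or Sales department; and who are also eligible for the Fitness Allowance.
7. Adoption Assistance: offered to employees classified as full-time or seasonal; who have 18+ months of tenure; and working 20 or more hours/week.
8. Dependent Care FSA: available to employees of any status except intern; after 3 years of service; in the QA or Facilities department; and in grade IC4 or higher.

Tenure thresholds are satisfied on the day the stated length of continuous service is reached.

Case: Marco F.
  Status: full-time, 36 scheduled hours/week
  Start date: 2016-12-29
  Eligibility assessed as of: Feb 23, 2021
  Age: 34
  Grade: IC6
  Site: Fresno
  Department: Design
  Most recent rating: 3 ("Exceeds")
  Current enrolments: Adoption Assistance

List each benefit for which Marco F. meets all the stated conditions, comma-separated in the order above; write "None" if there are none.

Service from 2016-12-29 to Feb 23, 2021: 1517 days.
Equipment Allowance — rating 3 ≥ 3 ✓; service 1517 days ≥ 180 days ✓; 36 hrs/wk ≥ 25 ✓ → eligible.
Health Insurance — status full-time ✓ (not excluded); service 1517 days ≥ 24 months (≈720 days) ✓; age 34 ≥ 18 ✓; site Fresno ✗ (not Newark, Hamburg, or Omaha) → not eligible.
401(k) Plan — status full-time ✓; service 1517 days ≥ 24 months (≈720 days) ✓; site Fresno ✗ (not Richmond or Portland) → not eligible.
Fitness Allowance — status full-time ✓; 36 hrs/wk ≥ 20 ✓; grade IC6 ≥ IC3 ✓; not enrolled in Equipment Allowance ✗ → not eligible.
Legal Services Plan — status full-time ✓; service 1517 days ≥ 2 years (≈730 days) ✓; grade IC6 ≥ IC4 ✓; dept Design ✗ → not eligible.
Paid Sabbatical — service 1517 days < 5 years (≈1825 days) ✗ → not eligible.
Adoption Assistance — status full-time ✓; service 1517 days ≥ 18 months (≈540 days) ✓; 36 hrs/wk ≥ 20 ✓ → eligible.
Dependent Care FSA — status full-time ✓ (not excluded); service 1517 days ≥ 3 years (≈1095 days) ✓; dept Design ✗ → not eligible.

Equipment Allowance, Adoption Assistance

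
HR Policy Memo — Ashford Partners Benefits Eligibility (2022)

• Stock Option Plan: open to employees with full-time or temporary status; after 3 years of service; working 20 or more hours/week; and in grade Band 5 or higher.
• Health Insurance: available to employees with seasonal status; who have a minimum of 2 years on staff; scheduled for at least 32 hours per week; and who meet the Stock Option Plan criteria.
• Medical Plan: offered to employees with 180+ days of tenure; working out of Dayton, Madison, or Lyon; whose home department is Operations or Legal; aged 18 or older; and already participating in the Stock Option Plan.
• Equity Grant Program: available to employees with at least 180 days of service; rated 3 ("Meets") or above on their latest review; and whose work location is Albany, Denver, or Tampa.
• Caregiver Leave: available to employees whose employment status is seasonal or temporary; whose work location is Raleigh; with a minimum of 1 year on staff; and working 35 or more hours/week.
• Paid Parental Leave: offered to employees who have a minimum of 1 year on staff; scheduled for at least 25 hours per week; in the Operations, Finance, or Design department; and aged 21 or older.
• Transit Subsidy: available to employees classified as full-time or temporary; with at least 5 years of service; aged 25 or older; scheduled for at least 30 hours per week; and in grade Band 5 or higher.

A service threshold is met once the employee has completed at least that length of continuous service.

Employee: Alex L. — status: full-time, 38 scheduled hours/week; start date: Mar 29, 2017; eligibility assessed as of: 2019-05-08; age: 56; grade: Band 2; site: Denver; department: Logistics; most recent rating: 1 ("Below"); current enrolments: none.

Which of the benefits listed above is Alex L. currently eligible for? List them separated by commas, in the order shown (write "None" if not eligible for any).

Service from Mar 29, 2017 to 2019-05-08: 770 days.
Stock Option Plan — status full-time ✓; service 770 days < 3 years (≈1095 days) ✗ → not eligible.
Health Insurance — status full-time ✗ (requires seasonal) → not eligible.
Medical Plan — service 770 days ≥ 180 days ✓; site Denver ✗ (not Dayton, Madison, or Lyon) → not eligible.
Equity Grant Program — service 770 days ≥ 180 days ✓; rating 1 < 3 ✗ → not eligible.
Caregiver Leave — status full-time ✗ (requires seasonal or temporary) → not eligible.
Paid Parental Leave — service 770 days ≥ 1 year (≈365 days) ✓; 38 hrs/wk ≥ 25 ✓; dept Logistics ✗ → not eligible.
Transit Subsidy — status full-time ✓; service 770 days < 5 years (≈1825 days) ✗ → not eligible.

None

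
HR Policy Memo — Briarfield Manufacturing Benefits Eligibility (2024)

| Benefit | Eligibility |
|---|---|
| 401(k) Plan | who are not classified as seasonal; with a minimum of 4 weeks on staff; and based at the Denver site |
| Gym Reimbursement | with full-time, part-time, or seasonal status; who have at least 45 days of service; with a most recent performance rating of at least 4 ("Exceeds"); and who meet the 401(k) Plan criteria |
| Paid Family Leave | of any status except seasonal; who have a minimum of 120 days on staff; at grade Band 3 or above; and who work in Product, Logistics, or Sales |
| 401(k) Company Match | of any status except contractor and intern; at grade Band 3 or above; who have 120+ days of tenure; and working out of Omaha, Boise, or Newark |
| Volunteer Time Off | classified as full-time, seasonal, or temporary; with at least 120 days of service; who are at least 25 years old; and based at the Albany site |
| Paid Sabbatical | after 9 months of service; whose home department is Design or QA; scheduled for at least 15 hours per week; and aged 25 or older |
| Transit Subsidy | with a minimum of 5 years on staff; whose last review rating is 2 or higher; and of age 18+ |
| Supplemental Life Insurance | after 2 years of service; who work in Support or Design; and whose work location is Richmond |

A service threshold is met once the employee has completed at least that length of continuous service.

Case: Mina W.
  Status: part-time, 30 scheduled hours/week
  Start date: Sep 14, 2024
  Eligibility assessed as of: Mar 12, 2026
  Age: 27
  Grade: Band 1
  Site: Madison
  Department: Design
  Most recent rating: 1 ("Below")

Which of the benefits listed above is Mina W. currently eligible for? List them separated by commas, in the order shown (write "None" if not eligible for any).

Paid Sabbatical

Service from Sep 14, 2024 to Mar 12, 2026: 544 days.
401(k) Plan — status part-time ✓ (not excluded); service 544 days ≥ 4 weeks (≈28 days) ✓; site Madison ✗ (not Denver) → not eligible.
Gym Reimbursement — status part-time ✓; service 544 days ≥ 45 days ✓; rating 1 < 4 ✗ → not eligible.
Paid Family Leave — status part-time ✓ (not excluded); service 544 days ≥ 120 days ✓; grade Band 1 < Band 3 ✗ → not eligible.
401(k) Company Match — status part-time ✓ (not excluded); grade Band 1 < Band 3 ✗ → not eligible.
Volunteer Time Off — status part-time ✗ (requires full-time, seasonal, or temporary) → not eligible.
Paid Sabbatical — service 544 days ≥ 9 months (≈270 days) ✓; dept Design ✓; 30 hrs/wk ≥ 15 ✓; age 27 ≥ 25 ✓ → eligible.
Transit Subsidy — service 544 days < 5 years (≈1825 days) ✗ → not eligible.
Supplemental Life Insurance — service 544 days < 2 years (≈730 days) ✗ → not eligible.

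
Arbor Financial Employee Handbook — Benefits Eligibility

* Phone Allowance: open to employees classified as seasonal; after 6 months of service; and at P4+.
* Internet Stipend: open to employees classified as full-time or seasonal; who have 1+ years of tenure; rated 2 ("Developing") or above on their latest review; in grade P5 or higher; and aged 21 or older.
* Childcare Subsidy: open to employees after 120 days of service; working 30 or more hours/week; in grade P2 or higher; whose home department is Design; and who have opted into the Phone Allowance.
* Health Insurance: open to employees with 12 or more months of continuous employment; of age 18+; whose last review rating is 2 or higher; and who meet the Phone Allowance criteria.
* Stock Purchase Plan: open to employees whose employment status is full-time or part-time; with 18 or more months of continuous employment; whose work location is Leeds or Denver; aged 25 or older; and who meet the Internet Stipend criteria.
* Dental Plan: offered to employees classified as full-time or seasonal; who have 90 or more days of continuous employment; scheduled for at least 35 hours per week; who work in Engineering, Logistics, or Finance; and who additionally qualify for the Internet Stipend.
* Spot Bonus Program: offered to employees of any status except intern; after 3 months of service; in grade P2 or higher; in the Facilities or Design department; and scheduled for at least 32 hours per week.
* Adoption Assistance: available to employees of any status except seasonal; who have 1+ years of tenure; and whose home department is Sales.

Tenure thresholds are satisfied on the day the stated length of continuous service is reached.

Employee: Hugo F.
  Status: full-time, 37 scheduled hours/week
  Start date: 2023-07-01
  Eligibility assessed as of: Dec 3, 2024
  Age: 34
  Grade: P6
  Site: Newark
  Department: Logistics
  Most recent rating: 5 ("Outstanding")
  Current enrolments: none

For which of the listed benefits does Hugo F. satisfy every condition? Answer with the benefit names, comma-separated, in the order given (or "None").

Service from 2023-07-01 to Dec 3, 2024: 521 days.
Phone Allowance — status full-time ✗ (requires seasonal) → not eligible.
Internet Stipend — status full-time ✓; service 521 days ≥ 1 year (≈365 days) ✓; rating 5 ≥ 2 ✓; grade P6 ≥ P5 ✓; age 34 ≥ 21 ✓ → eligible.
Childcare Subsidy — service 521 days ≥ 120 days ✓; 37 hrs/wk ≥ 30 ✓; grade P6 ≥ P2 ✓; dept Logistics ✗ → not eligible.
Health Insurance — service 521 days ≥ 12 months (≈360 days) ✓; age 34 ≥ 18 ✓; rating 5 ≥ 2 ✓; not eligible for Phone Allowance ✗ → not eligible.
Stock Purchase Plan — status full-time ✓; service 521 days < 18 months (≈540 days) ✗ → not eligible.
Dental Plan — status full-time ✓; service 521 days ≥ 90 days ✓; 37 hrs/wk ≥ 35 ✓; dept Logistics ✓; eligible for Internet Stipend ✓ → eligible.
Spot Bonus Program — status full-time ✓ (not excluded); service 521 days ≥ 3 months (≈90 days) ✓; grade P6 ≥ P2 ✓; dept Logistics ✗ → not eligible.
Adoption Assistance — status full-time ✓ (not excluded); service 521 days ≥ 1 year (≈365 days) ✓; dept Logistics ✗ → not eligible.

Internet Stipend, Dental Plan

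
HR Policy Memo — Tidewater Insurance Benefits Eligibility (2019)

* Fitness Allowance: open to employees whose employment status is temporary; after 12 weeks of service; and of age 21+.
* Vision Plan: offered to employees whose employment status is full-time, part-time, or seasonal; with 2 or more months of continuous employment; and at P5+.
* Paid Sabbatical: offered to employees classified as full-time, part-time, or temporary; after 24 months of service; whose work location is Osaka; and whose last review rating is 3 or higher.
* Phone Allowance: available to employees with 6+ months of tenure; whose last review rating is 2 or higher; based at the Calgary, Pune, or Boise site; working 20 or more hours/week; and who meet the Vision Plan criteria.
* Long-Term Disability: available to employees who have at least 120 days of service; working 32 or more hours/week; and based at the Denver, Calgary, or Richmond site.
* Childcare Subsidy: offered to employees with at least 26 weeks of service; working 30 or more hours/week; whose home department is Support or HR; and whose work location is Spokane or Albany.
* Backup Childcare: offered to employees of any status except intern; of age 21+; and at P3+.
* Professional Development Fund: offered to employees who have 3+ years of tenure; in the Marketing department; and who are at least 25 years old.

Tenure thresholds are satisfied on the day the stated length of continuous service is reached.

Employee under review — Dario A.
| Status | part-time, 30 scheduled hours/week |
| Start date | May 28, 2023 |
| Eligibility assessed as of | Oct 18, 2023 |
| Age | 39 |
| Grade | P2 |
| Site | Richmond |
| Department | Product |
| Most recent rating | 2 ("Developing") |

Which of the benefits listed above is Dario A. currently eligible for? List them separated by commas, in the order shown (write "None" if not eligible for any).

Service from May 28, 2023 to Oct 18, 2023: 143 days.
Fitness Allowance — status part-time ✗ (requires temporary) → not eligible.
Vision Plan — status part-time ✓; service 143 days ≥ 2 months (≈60 days) ✓; grade P2 < P5 ✗ → not eligible.
Paid Sabbatical — status part-time ✓; service 143 days < 24 months (≈720 days) ✗ → not eligible.
Phone Allowance — service 143 days < 6 months (≈180 days) ✗ → not eligible.
Long-Term Disability — service 143 days ≥ 120 days ✓; 30 hrs/wk < 32 ✗ → not eligible.
Childcare Subsidy — service 143 days < 26 weeks (≈182 days) ✗ → not eligible.
Backup Childcare — status part-time ✓ (not excluded); age 39 ≥ 21 ✓; grade P2 < P3 ✗ → not eligible.
Professional Development Fund — service 143 days < 3 years (≈1095 days) ✗ → not eligible.

None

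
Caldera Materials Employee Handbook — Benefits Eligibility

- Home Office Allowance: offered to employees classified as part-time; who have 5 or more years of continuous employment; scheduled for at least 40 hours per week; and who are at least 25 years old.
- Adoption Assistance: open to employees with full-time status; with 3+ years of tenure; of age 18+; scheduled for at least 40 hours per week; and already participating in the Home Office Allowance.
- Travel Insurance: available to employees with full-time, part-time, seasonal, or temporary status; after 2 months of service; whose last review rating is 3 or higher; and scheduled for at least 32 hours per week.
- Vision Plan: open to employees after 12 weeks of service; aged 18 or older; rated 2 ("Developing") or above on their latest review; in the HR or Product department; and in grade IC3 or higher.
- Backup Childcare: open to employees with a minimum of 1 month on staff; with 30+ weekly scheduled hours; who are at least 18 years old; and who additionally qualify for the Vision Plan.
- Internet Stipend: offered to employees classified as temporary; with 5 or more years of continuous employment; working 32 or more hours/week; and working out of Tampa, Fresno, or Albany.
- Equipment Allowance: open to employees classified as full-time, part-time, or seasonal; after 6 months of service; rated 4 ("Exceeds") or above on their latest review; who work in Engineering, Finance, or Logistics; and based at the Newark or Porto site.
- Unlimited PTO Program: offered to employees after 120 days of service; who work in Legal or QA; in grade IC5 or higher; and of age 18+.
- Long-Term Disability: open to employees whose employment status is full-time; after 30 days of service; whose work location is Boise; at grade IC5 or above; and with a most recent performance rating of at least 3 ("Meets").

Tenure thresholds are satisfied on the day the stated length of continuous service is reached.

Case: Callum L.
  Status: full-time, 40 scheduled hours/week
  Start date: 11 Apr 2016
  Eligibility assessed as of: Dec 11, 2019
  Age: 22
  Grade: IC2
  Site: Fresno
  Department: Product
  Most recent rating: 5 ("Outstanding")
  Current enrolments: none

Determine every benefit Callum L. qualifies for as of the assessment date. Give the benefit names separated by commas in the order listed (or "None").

Service from 11 Apr 2016 to Dec 11, 2019: 1339 days.
Home Office Allowance — status full-time ✗ (requires part-time) → not eligible.
Adoption Assistance — status full-time ✓; service 1339 days ≥ 3 years (≈1095 days) ✓; age 22 ≥ 18 ✓; 40 hrs/wk ≥ 40 ✓; not enrolled in Home Office Allowance ✗ → not eligible.
Travel Insurance — status full-time ✓; service 1339 days ≥ 2 months (≈60 days) ✓; rating 5 ≥ 3 ✓; 40 hrs/wk ≥ 32 ✓ → eligible.
Vision Plan — service 1339 days ≥ 12 weeks (≈84 days) ✓; age 22 ≥ 18 ✓; rating 5 ≥ 2 ✓; dept Product ✓; grade IC2 < IC3 ✗ → not eligible.
Backup Childcare — service 1339 days ≥ 1 month (≈30 days) ✓; 40 hrs/wk ≥ 30 ✓; age 22 ≥ 18 ✓; not eligible for Vision Plan ✗ → not eligible.
Internet Stipend — status full-time ✗ (requires temporary) → not eligible.
Equipment Allowance — status full-time ✓; service 1339 days ≥ 6 months (≈180 days) ✓; rating 5 ≥ 4 ✓; dept Product ✗ → not eligible.
Unlimited PTO Program — service 1339 days ≥ 120 days ✓; dept Product ✗ → not eligible.
Long-Term Disability — status full-time ✓; service 1339 days ≥ 30 days ✓; site Fresno ✗ (not Boise) → not eligible.

Travel Insurance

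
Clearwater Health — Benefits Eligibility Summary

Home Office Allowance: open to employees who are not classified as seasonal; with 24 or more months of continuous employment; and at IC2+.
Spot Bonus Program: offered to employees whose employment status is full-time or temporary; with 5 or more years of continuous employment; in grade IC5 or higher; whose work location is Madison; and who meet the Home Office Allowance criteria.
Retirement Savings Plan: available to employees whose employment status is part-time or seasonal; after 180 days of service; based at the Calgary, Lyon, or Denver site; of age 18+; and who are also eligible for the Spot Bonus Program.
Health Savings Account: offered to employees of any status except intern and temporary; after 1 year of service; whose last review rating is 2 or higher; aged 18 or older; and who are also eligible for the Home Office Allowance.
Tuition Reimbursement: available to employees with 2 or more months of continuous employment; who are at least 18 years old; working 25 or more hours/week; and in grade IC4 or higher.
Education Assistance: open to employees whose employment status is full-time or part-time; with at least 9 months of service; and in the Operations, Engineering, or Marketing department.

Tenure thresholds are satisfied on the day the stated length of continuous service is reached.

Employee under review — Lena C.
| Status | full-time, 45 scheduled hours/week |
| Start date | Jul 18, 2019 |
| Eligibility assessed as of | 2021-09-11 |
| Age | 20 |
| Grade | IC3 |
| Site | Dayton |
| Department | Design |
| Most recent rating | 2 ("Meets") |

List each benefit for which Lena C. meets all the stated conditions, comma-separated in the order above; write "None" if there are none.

Service from Jul 18, 2019 to 2021-09-11: 786 days.
Home Office Allowance — status full-time ✓ (not excluded); service 786 days ≥ 24 months (≈720 days) ✓; grade IC3 ≥ IC2 ✓ → eligible.
Spot Bonus Program — status full-time ✓; service 786 days < 5 years (≈1825 days) ✗ → not eligible.
Retirement Savings Plan — status full-time ✗ (requires part-time or seasonal) → not eligible.
Health Savings Account — status full-time ✓ (not excluded); service 786 days ≥ 1 year (≈365 days) ✓; rating 2 ≥ 2 ✓; age 20 ≥ 18 ✓; eligible for Home Office Allowance ✓ → eligible.
Tuition Reimbursement — service 786 days ≥ 2 months (≈60 days) ✓; age 20 ≥ 18 ✓; 45 hrs/wk ≥ 25 ✓; grade IC3 < IC4 ✗ → not eligible.
Education Assistance — status full-time ✓; service 786 days ≥ 9 months (≈270 days) ✓; dept Design ✗ → not eligible.

Home Office Allowance, Health Savings Account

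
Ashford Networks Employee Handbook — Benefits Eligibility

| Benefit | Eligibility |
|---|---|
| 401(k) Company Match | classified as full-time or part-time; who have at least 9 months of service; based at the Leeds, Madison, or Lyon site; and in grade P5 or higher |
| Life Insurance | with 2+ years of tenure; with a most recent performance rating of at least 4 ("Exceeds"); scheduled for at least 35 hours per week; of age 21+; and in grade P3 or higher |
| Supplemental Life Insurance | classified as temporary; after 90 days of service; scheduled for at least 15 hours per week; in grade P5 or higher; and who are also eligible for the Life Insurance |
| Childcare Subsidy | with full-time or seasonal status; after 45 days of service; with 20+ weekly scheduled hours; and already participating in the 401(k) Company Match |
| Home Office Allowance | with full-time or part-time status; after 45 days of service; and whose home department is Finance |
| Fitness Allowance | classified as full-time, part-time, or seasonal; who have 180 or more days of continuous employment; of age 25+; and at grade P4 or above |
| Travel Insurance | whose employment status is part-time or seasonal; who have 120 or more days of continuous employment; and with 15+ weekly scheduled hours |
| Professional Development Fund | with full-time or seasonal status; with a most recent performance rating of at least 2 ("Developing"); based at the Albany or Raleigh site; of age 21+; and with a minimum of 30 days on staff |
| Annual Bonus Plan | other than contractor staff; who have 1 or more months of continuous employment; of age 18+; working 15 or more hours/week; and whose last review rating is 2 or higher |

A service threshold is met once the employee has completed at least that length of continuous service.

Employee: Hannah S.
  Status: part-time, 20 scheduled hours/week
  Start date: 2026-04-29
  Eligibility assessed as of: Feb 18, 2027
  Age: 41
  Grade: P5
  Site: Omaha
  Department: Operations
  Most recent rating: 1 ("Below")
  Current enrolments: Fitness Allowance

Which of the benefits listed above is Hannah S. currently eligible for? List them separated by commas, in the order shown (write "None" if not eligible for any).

Fitness Allowance, Travel Insurance

Service from 2026-04-29 to Feb 18, 2027: 295 days.
401(k) Company Match — status part-time ✓; service 295 days ≥ 9 months (≈270 days) ✓; site Omaha ✗ (not Leeds, Madison, or Lyon) → not eligible.
Life Insurance — service 295 days < 2 years (≈730 days) ✗ → not eligible.
Supplemental Life Insurance — status part-time ✗ (requires temporary) → not eligible.
Childcare Subsidy — status part-time ✗ (requires full-time or seasonal) → not eligible.
Home Office Allowance — status part-time ✓; service 295 days ≥ 45 days ✓; dept Operations ✗ → not eligible.
Fitness Allowance — status part-time ✓; service 295 days ≥ 180 days ✓; age 41 ≥ 25 ✓; grade P5 ≥ P4 ✓ → eligible.
Travel Insurance — status part-time ✓; service 295 days ≥ 120 days ✓; 20 hrs/wk ≥ 15 ✓ → eligible.
Professional Development Fund — status part-time ✗ (requires full-time or seasonal) → not eligible.
Annual Bonus Plan — status part-time ✓ (not excluded); service 295 days ≥ 1 month (≈30 days) ✓; age 41 ≥ 18 ✓; 20 hrs/wk ≥ 15 ✓; rating 1 < 2 ✗ → not eligible.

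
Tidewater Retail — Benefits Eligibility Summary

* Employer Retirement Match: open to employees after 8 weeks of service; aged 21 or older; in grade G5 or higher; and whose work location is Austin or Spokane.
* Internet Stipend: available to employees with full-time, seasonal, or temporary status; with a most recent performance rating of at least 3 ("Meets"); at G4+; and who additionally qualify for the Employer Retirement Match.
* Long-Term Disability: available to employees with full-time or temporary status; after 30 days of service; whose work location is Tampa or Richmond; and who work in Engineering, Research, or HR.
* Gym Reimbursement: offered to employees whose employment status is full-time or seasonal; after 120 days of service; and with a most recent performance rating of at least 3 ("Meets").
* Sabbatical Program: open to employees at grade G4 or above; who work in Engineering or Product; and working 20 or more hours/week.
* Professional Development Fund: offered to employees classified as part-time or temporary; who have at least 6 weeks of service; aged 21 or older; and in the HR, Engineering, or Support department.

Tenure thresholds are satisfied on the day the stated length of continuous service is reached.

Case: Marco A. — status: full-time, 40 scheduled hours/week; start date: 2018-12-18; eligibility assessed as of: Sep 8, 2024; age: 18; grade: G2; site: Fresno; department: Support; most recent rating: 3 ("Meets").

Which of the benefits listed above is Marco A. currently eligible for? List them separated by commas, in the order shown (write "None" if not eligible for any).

Service from 2018-12-18 to Sep 8, 2024: 2091 days.
Employer Retirement Match — service 2091 days ≥ 8 weeks (≈56 days) ✓; age 18 < 21 ✗ → not eligible.
Internet Stipend — status full-time ✓; rating 3 ≥ 3 ✓; grade G2 < G4 ✗ → not eligible.
Long-Term Disability — status full-time ✓; service 2091 days ≥ 30 days ✓; site Fresno ✗ (not Tampa or Richmond) → not eligible.
Gym Reimbursement — status full-time ✓; service 2091 days ≥ 120 days ✓; rating 3 ≥ 3 ✓ → eligible.
Sabbatical Program — grade G2 < G4 ✗ → not eligible.
Professional Development Fund — status full-time ✗ (requires part-time or temporary) → not eligible.

Gym Reimbursement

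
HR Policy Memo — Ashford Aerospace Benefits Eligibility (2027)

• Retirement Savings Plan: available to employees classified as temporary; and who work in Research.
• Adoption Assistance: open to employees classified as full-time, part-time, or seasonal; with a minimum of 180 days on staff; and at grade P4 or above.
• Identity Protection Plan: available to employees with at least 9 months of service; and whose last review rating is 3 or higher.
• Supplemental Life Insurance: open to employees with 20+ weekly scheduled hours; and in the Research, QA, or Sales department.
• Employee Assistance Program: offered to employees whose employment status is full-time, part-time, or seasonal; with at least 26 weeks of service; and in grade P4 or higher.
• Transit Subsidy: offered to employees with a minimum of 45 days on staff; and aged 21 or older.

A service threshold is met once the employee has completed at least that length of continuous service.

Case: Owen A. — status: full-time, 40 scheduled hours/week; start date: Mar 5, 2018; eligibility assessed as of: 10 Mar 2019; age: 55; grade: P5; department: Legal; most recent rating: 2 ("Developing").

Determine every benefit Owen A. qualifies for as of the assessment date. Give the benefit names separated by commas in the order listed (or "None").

Adoption Assistance, Employee Assistance Program, Transit Subsidy

Service from Mar 5, 2018 to 10 Mar 2019: 370 days.
Retirement Savings Plan — status full-time ✗ (requires temporary) → not eligible.
Adoption Assistance — status full-time ✓; service 370 days ≥ 180 days ✓; grade P5 ≥ P4 ✓ → eligible.
Identity Protection Plan — service 370 days ≥ 9 months (≈270 days) ✓; rating 2 < 3 ✗ → not eligible.
Supplemental Life Insurance — 40 hrs/wk ≥ 20 ✓; dept Legal ✗ → not eligible.
Employee Assistance Program — status full-time ✓; service 370 days ≥ 26 weeks (≈182 days) ✓; grade P5 ≥ P4 ✓ → eligible.
Transit Subsidy — service 370 days ≥ 45 days ✓; age 55 ≥ 21 ✓ → eligible.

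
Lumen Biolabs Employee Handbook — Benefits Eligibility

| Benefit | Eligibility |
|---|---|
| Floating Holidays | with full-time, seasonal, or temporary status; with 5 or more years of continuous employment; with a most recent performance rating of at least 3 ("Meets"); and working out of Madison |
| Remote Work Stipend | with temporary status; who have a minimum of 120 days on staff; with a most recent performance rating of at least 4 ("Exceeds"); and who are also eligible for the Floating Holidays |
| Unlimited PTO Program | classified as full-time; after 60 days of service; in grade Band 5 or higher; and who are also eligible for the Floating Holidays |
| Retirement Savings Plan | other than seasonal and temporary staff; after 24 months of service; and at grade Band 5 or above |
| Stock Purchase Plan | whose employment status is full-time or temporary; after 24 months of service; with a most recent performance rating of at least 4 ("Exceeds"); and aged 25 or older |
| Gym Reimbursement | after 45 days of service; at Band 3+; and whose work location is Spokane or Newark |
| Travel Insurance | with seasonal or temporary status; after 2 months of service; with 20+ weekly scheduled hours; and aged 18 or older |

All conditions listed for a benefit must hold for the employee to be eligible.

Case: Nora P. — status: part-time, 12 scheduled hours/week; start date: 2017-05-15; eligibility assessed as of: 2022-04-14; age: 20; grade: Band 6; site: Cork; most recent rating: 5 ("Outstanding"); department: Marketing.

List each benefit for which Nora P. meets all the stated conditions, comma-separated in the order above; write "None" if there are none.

Retirement Savings Plan

Service from 2017-05-15 to 2022-04-14: 1795 days.
Floating Holidays — status part-time ✗ (requires full-time, seasonal, or temporary) → not eligible.
Remote Work Stipend — status part-time ✗ (requires temporary) → not eligible.
Unlimited PTO Program — status part-time ✗ (requires full-time) → not eligible.
Retirement Savings Plan — status part-time ✓ (not excluded); service 1795 days ≥ 24 months (≈720 days) ✓; grade Band 6 ≥ Band 5 ✓ → eligible.
Stock Purchase Plan — status part-time ✗ (requires full-time or temporary) → not eligible.
Gym Reimbursement — service 1795 days ≥ 45 days ✓; grade Band 6 ≥ Band 3 ✓; site Cork ✗ (not Spokane or Newark) → not eligible.
Travel Insurance — status part-time ✗ (requires seasonal or temporary) → not eligible.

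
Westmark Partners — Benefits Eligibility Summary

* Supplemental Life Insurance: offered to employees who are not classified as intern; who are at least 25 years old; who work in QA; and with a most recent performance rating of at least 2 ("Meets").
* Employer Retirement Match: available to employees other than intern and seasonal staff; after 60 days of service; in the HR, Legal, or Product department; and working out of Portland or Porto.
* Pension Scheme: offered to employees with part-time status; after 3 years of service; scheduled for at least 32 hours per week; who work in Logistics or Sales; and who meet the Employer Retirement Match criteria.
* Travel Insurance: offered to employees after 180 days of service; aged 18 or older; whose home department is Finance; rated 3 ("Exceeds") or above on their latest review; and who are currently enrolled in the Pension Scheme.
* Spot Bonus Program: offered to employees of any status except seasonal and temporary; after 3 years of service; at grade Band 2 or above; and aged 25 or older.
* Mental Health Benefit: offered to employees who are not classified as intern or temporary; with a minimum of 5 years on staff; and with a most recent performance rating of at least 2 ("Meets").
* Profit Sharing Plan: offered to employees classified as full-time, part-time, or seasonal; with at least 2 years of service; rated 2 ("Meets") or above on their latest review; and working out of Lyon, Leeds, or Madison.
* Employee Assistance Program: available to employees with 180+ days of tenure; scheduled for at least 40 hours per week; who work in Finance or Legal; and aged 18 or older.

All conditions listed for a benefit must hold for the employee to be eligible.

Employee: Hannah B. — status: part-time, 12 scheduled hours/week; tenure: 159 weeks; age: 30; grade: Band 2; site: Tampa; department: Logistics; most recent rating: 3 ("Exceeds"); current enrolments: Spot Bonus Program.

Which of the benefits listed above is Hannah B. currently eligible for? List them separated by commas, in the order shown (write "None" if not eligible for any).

Supplemental Life Insurance — status part-time ✓ (not excluded); age 30 ≥ 25 ✓; dept Logistics ✗ → not eligible.
Employer Retirement Match — status part-time ✓ (not excluded); service 159 weeks ≥ 60 days ✓; dept Logistics ✗ → not eligible.
Pension Scheme — status part-time ✓; service 159 weeks ≥ 3 years (≈1095 days) ✓; 12 hrs/wk < 32 ✗ → not eligible.
Travel Insurance — service 159 weeks ≥ 180 days ✓; age 30 ≥ 18 ✓; dept Logistics ✗ → not eligible.
Spot Bonus Program — status part-time ✓ (not excluded); service 159 weeks ≥ 3 years (≈1095 days) ✓; grade Band 2 ≥ Band 2 ✓; age 30 ≥ 25 ✓ → eligible.
Mental Health Benefit — status part-time ✓ (not excluded); service 159 weeks < 5 years (≈1825 days) ✗ → not eligible.
Profit Sharing Plan — status part-time ✓; service 159 weeks ≥ 2 years (≈730 days) ✓; rating 3 ≥ 2 ✓; site Tampa ✗ (not Lyon, Leeds, or Madison) → not eligible.
Employee Assistance Program — service 159 weeks ≥ 180 days ✓; 12 hrs/wk < 40 ✗ → not eligible.

Spot Bonus Program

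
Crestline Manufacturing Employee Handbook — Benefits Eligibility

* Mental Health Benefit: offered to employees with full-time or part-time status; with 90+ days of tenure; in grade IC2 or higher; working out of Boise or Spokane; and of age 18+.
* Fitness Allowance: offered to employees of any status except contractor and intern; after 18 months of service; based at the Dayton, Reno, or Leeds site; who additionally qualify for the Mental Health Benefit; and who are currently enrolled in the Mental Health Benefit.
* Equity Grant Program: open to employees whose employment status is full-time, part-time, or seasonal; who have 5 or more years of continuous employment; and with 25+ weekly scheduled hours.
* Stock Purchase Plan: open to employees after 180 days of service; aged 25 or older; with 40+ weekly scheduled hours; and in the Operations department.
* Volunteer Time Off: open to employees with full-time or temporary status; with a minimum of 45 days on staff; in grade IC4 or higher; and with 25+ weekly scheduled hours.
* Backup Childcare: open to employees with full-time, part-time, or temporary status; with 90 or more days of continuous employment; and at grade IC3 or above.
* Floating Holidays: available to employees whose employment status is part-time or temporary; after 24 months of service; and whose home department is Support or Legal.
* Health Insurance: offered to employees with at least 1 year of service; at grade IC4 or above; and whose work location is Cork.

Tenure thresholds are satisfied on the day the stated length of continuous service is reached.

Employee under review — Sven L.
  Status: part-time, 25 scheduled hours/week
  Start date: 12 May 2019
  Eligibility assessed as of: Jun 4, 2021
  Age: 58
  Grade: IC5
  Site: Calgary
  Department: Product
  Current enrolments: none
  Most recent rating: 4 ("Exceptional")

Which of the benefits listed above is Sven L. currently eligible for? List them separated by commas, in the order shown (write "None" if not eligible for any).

Backup Childcare

Service from 12 May 2019 to Jun 4, 2021: 754 days.
Mental Health Benefit — status part-time ✓; service 754 days ≥ 90 days ✓; grade IC5 ≥ IC2 ✓; site Calgary ✗ (not Boise or Spokane) → not eligible.
Fitness Allowance — status part-time ✓ (not excluded); service 754 days ≥ 18 months (≈540 days) ✓; site Calgary ✗ (not Dayton, Reno, or Leeds) → not eligible.
Equity Grant Program — status part-time ✓; service 754 days < 5 years (≈1825 days) ✗ → not eligible.
Stock Purchase Plan — service 754 days ≥ 180 days ✓; age 58 ≥ 25 ✓; 25 hrs/wk < 40 ✗ → not eligible.
Volunteer Time Off — status part-time ✗ (requires full-time or temporary) → not eligible.
Backup Childcare — status part-time ✓; service 754 days ≥ 90 days ✓; grade IC5 ≥ IC3 ✓ → eligible.
Floating Holidays — status part-time ✓; service 754 days ≥ 24 months (≈720 days) ✓; dept Product ✗ → not eligible.
Health Insurance — service 754 days ≥ 1 year (≈365 days) ✓; grade IC5 ≥ IC4 ✓; site Calgary ✗ (not Cork) → not eligible.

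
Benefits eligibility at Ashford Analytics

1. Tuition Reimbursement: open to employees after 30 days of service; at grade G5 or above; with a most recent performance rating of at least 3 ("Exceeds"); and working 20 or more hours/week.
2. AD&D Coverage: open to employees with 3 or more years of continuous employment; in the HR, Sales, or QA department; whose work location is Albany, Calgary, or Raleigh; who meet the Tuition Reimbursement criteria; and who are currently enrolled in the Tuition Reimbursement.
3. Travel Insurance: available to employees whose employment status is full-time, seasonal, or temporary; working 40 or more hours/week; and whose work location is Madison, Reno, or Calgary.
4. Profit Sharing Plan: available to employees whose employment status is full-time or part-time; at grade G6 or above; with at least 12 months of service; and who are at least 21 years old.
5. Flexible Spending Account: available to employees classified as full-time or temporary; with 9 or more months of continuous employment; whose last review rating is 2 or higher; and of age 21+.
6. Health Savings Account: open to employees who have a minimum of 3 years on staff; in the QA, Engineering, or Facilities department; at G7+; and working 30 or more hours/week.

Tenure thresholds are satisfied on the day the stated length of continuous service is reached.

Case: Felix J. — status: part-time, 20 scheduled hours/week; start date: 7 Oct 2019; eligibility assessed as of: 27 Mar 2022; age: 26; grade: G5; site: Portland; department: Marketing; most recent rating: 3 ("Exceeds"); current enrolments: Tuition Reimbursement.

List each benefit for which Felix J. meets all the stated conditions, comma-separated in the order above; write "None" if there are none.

Service from 7 Oct 2019 to 27 Mar 2022: 902 days.
Tuition Reimbursement — service 902 days ≥ 30 days ✓; grade G5 ≥ G5 ✓; rating 3 ≥ 3 ✓; 20 hrs/wk ≥ 20 ✓ → eligible.
AD&D Coverage — service 902 days < 3 years (≈1095 days) ✗ → not eligible.
Travel Insurance — status part-time ✗ (requires full-time, seasonal, or temporary) → not eligible.
Profit Sharing Plan — status part-time ✓; grade G5 < G6 ✗ → not eligible.
Flexible Spending Account — status part-time ✗ (requires full-time or temporary) → not eligible.
Health Savings Account — service 902 days < 3 years (≈1095 days) ✗ → not eligible.

Tuition Reimbursement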